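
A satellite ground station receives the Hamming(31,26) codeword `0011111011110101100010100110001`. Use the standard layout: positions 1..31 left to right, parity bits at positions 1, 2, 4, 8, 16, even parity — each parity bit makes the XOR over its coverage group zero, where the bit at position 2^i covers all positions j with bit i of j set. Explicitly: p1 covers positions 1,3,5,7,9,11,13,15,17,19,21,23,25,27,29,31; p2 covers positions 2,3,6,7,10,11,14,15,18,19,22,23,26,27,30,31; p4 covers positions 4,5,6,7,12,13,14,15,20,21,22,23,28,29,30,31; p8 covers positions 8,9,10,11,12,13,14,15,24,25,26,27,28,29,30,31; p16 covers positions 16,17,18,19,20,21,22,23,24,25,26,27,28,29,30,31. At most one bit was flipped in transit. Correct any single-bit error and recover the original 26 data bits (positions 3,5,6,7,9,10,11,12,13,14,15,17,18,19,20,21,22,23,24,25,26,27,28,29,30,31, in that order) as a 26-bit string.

s1: b1⊕b3⊕b5⊕b7⊕b9⊕b11⊕b13⊕b15⊕b17⊕b19⊕b21⊕b23⊕b25⊕b27⊕b29⊕b31 = 0⊕1⊕1⊕1⊕1⊕1⊕0⊕0⊕1⊕0⊕1⊕1⊕0⊕1⊕0⊕1 = 0
s2: b2⊕b3⊕b6⊕b7⊕b10⊕b11⊕b14⊕b15⊕b18⊕b19⊕b22⊕b23⊕b26⊕b27⊕b30⊕b31 = 0⊕1⊕1⊕1⊕1⊕1⊕1⊕0⊕0⊕0⊕0⊕1⊕1⊕1⊕0⊕1 = 0
s4: b4⊕b5⊕b6⊕b7⊕b12⊕b13⊕b14⊕b15⊕b20⊕b21⊕b22⊕b23⊕b28⊕b29⊕b30⊕b31 = 1⊕1⊕1⊕1⊕1⊕0⊕1⊕0⊕0⊕1⊕0⊕1⊕0⊕0⊕0⊕1 = 1
s8: b8⊕b9⊕b10⊕b11⊕b12⊕b13⊕b14⊕b15⊕b24⊕b25⊕b26⊕b27⊕b28⊕b29⊕b30⊕b31 = 0⊕1⊕1⊕1⊕1⊕0⊕1⊕0⊕0⊕0⊕1⊕1⊕0⊕0⊕0⊕1 = 0
s16: b16⊕b17⊕b18⊕b19⊕b20⊕b21⊕b22⊕b23⊕b24⊕b25⊕b26⊕b27⊕b28⊕b29⊕b30⊕b31 = 1⊕1⊕0⊕0⊕0⊕1⊕0⊕1⊕0⊕0⊕1⊕1⊕0⊕0⊕0⊕1 = 1
Syndrome (s16...s1) = 10100 → position 20.
Flip bit 20: corrected codeword = 0011111011110101100110100110001
Data bits at positions 3,5,6,7,9,10,11,12,13,14,15,17,18,19,20,21,22,23,24,25,26,27,28,29,30,31: 11111111010100110100110001

11111111010100110100110001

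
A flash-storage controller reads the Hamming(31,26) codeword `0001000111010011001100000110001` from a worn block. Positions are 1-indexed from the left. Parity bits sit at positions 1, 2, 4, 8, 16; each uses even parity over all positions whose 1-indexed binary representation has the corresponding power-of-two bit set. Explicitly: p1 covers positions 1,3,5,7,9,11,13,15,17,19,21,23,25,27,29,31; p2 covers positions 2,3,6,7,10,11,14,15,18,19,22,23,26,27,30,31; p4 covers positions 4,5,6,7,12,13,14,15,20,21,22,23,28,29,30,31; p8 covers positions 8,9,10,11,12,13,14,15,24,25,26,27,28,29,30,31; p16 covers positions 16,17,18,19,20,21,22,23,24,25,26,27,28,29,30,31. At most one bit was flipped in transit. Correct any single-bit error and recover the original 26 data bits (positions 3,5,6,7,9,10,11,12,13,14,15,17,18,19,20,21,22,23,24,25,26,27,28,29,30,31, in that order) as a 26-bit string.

01001101001001100000110001

s1: b1⊕b3⊕b5⊕b7⊕b9⊕b11⊕b13⊕b15⊕b17⊕b19⊕b21⊕b23⊕b25⊕b27⊕b29⊕b31 = 0⊕0⊕0⊕0⊕1⊕0⊕0⊕1⊕0⊕1⊕0⊕0⊕0⊕1⊕0⊕1 = 1
s2: b2⊕b3⊕b6⊕b7⊕b10⊕b11⊕b14⊕b15⊕b18⊕b19⊕b22⊕b23⊕b26⊕b27⊕b30⊕b31 = 0⊕0⊕0⊕0⊕1⊕0⊕0⊕1⊕0⊕1⊕0⊕0⊕1⊕1⊕0⊕1 = 0
s4: b4⊕b5⊕b6⊕b7⊕b12⊕b13⊕b14⊕b15⊕b20⊕b21⊕b22⊕b23⊕b28⊕b29⊕b30⊕b31 = 1⊕0⊕0⊕0⊕1⊕0⊕0⊕1⊕1⊕0⊕0⊕0⊕0⊕0⊕0⊕1 = 1
s8: b8⊕b9⊕b10⊕b11⊕b12⊕b13⊕b14⊕b15⊕b24⊕b25⊕b26⊕b27⊕b28⊕b29⊕b30⊕b31 = 1⊕1⊕1⊕0⊕1⊕0⊕0⊕1⊕0⊕0⊕1⊕1⊕0⊕0⊕0⊕1 = 0
s16: b16⊕b17⊕b18⊕b19⊕b20⊕b21⊕b22⊕b23⊕b24⊕b25⊕b26⊕b27⊕b28⊕b29⊕b30⊕b31 = 1⊕0⊕0⊕1⊕1⊕0⊕0⊕0⊕0⊕0⊕1⊕1⊕0⊕0⊕0⊕1 = 0
Syndrome (s16...s1) = 00101 → position 5.
Flip bit 5: corrected codeword = 0001100111010011001100000110001
Data bits at positions 3,5,6,7,9,10,11,12,13,14,15,17,18,19,20,21,22,23,24,25,26,27,28,29,30,31: 01001101001001100000110001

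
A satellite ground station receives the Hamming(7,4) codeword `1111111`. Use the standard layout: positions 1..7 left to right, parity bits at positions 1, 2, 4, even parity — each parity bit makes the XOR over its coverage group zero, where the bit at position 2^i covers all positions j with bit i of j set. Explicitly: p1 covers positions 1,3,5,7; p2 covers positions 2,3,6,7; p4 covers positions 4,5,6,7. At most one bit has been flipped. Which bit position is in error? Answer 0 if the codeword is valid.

s1: b1⊕b3⊕b5⊕b7 = 1⊕1⊕1⊕1 = 0
s2: b2⊕b3⊕b6⊕b7 = 1⊕1⊕1⊕1 = 0
s4: b4⊕b5⊕b6⊕b7 = 1⊕1⊕1⊕1 = 0
Syndrome (s4...s1) = 000 → position 0 (no error).

0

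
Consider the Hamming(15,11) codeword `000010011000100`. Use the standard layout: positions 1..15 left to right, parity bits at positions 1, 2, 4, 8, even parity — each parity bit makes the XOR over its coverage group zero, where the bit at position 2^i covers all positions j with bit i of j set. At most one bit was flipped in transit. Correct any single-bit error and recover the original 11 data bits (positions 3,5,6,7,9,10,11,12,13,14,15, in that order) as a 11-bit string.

01000000100

s1: b1⊕b3⊕b5⊕b7⊕b9⊕b11⊕b13⊕b15 = 0⊕0⊕1⊕0⊕1⊕0⊕1⊕0 = 1
s2: b2⊕b3⊕b6⊕b7⊕b10⊕b11⊕b14⊕b15 = 0⊕0⊕0⊕0⊕0⊕0⊕0⊕0 = 0
s4: b4⊕b5⊕b6⊕b7⊕b12⊕b13⊕b14⊕b15 = 0⊕1⊕0⊕0⊕0⊕1⊕0⊕0 = 0
s8: b8⊕b9⊕b10⊕b11⊕b12⊕b13⊕b14⊕b15 = 1⊕1⊕0⊕0⊕0⊕1⊕0⊕0 = 1
Syndrome (s8...s1) = 1001 → position 9.
Flip bit 9: corrected codeword = 000010010000100
Data bits at positions 3,5,6,7,9,10,11,12,13,14,15: 01000000100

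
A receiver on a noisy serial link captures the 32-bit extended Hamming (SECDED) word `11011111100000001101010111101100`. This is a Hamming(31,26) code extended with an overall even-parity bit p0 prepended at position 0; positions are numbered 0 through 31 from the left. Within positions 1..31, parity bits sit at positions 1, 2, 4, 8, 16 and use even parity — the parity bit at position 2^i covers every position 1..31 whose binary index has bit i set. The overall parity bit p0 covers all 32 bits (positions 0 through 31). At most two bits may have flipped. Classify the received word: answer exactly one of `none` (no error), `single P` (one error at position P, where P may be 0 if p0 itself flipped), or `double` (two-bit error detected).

s1: b1⊕b3⊕b5⊕b7⊕b9⊕b11⊕b13⊕b15⊕b17⊕b19⊕b21⊕b23⊕b25⊕b27⊕b29⊕b31 = 1⊕1⊕1⊕1⊕0⊕0⊕0⊕0⊕1⊕1⊕1⊕1⊕1⊕0⊕1⊕0 = 0
s2: b2⊕b3⊕b6⊕b7⊕b10⊕b11⊕b14⊕b15⊕b18⊕b19⊕b22⊕b23⊕b26⊕b27⊕b30⊕b31 = 0⊕1⊕1⊕1⊕0⊕0⊕0⊕0⊕0⊕1⊕0⊕1⊕1⊕0⊕0⊕0 = 0
s4: b4⊕b5⊕b6⊕b7⊕b12⊕b13⊕b14⊕b15⊕b20⊕b21⊕b22⊕b23⊕b28⊕b29⊕b30⊕b31 = 1⊕1⊕1⊕1⊕0⊕0⊕0⊕0⊕0⊕1⊕0⊕1⊕1⊕1⊕0⊕0 = 0
s8: b8⊕b9⊕b10⊕b11⊕b12⊕b13⊕b14⊕b15⊕b24⊕b25⊕b26⊕b27⊕b28⊕b29⊕b30⊕b31 = 1⊕0⊕0⊕0⊕0⊕0⊕0⊕0⊕1⊕1⊕1⊕0⊕1⊕1⊕0⊕0 = 0
s16: b16⊕b17⊕b18⊕b19⊕b20⊕b21⊕b22⊕b23⊕b24⊕b25⊕b26⊕b27⊕b28⊕b29⊕b30⊕b31 = 1⊕1⊕0⊕1⊕0⊕1⊕0⊕1⊕1⊕1⊕1⊕0⊕1⊕1⊕0⊕0 = 0
Syndrome (s16...s1) = 00000 → position 0 (no error).
Overall parity (XOR of all 32 bits, including p0): 1⊕1⊕0⊕1⊕1⊕1⊕1⊕1⊕1⊕0⊕0⊕0⊕0⊕0⊕0⊕0⊕1⊕1⊕0⊕1⊕0⊕1⊕0⊕1⊕1⊕1⊕1⊕0⊕1⊕1⊕0⊕0 = 0
Overall=0, syndrome position=0 → no error.

none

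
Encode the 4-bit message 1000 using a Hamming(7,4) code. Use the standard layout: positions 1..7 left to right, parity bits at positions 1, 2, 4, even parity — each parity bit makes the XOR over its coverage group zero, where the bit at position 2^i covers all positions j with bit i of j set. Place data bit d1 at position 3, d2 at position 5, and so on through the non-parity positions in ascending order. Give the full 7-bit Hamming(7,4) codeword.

1110000

Place data bits at non-power-of-two positions: b3=1, b5=0, b6=0, b7=0.
p1 = XOR of data positions {3,5,7} = 1⊕0⊕0 = 1
p2 = XOR of data positions {3,6,7} = 1⊕0⊕0 = 1
p4 = XOR of data positions {5,6,7} = 0⊕0⊕0 = 0
Codeword b1..b7 = 1110000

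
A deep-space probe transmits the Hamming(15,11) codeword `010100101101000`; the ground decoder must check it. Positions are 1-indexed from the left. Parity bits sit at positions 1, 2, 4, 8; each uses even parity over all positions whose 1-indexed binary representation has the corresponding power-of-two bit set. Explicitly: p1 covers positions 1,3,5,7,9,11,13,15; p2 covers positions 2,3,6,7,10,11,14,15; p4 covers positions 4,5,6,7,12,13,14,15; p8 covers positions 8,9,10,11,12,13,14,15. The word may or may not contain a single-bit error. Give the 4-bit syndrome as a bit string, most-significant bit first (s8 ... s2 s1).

1110

s1: b1⊕b3⊕b5⊕b7⊕b9⊕b11⊕b13⊕b15 = 0⊕0⊕0⊕1⊕1⊕0⊕0⊕0 = 0
s2: b2⊕b3⊕b6⊕b7⊕b10⊕b11⊕b14⊕b15 = 1⊕0⊕0⊕1⊕1⊕0⊕0⊕0 = 1
s4: b4⊕b5⊕b6⊕b7⊕b12⊕b13⊕b14⊕b15 = 1⊕0⊕0⊕1⊕1⊕0⊕0⊕0 = 1
s8: b8⊕b9⊕b10⊕b11⊕b12⊕b13⊕b14⊕b15 = 0⊕1⊕1⊕0⊕1⊕0⊕0⊕0 = 1
Syndrome (s8...s1) = 1110 → position 14.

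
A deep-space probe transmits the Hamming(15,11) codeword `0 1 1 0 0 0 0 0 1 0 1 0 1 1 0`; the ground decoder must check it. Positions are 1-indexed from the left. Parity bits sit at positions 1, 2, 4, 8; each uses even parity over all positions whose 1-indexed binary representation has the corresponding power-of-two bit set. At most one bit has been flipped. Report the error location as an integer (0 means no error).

s1: b1⊕b3⊕b5⊕b7⊕b9⊕b11⊕b13⊕b15 = 0⊕1⊕0⊕0⊕1⊕1⊕1⊕0 = 0
s2: b2⊕b3⊕b6⊕b7⊕b10⊕b11⊕b14⊕b15 = 1⊕1⊕0⊕0⊕0⊕1⊕1⊕0 = 0
s4: b4⊕b5⊕b6⊕b7⊕b12⊕b13⊕b14⊕b15 = 0⊕0⊕0⊕0⊕0⊕1⊕1⊕0 = 0
s8: b8⊕b9⊕b10⊕b11⊕b12⊕b13⊕b14⊕b15 = 0⊕1⊕0⊕1⊕0⊕1⊕1⊕0 = 0
Syndrome (s8...s1) = 0000 → position 0 (no error).

0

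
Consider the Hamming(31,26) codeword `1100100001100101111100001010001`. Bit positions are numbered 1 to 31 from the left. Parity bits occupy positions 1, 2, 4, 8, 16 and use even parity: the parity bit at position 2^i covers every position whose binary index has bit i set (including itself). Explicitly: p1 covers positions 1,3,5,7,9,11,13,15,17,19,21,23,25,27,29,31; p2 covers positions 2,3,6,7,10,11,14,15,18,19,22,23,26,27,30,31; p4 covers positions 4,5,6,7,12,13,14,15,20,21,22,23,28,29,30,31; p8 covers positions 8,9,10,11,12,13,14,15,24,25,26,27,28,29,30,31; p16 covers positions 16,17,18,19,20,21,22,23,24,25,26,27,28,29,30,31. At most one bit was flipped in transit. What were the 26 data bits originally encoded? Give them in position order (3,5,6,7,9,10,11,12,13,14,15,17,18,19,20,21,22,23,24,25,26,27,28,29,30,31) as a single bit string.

01000110010111100001010001

s1: b1⊕b3⊕b5⊕b7⊕b9⊕b11⊕b13⊕b15⊕b17⊕b19⊕b21⊕b23⊕b25⊕b27⊕b29⊕b31 = 1⊕0⊕1⊕0⊕0⊕1⊕0⊕0⊕1⊕1⊕0⊕0⊕1⊕1⊕0⊕1 = 0
s2: b2⊕b3⊕b6⊕b7⊕b10⊕b11⊕b14⊕b15⊕b18⊕b19⊕b22⊕b23⊕b26⊕b27⊕b30⊕b31 = 1⊕0⊕0⊕0⊕1⊕1⊕1⊕0⊕1⊕1⊕0⊕0⊕0⊕1⊕0⊕1 = 0
s4: b4⊕b5⊕b6⊕b7⊕b12⊕b13⊕b14⊕b15⊕b20⊕b21⊕b22⊕b23⊕b28⊕b29⊕b30⊕b31 = 0⊕1⊕0⊕0⊕0⊕0⊕1⊕0⊕1⊕0⊕0⊕0⊕0⊕0⊕0⊕1 = 0
s8: b8⊕b9⊕b10⊕b11⊕b12⊕b13⊕b14⊕b15⊕b24⊕b25⊕b26⊕b27⊕b28⊕b29⊕b30⊕b31 = 0⊕0⊕1⊕1⊕0⊕0⊕1⊕0⊕0⊕1⊕0⊕1⊕0⊕0⊕0⊕1 = 0
s16: b16⊕b17⊕b18⊕b19⊕b20⊕b21⊕b22⊕b23⊕b24⊕b25⊕b26⊕b27⊕b28⊕b29⊕b30⊕b31 = 1⊕1⊕1⊕1⊕1⊕0⊕0⊕0⊕0⊕1⊕0⊕1⊕0⊕0⊕0⊕1 = 0
Syndrome (s16...s1) = 00000 → position 0 (no error).
No correction needed.
Data bits at positions 3,5,6,7,9,10,11,12,13,14,15,17,18,19,20,21,22,23,24,25,26,27,28,29,30,31: 01000110010111100001010001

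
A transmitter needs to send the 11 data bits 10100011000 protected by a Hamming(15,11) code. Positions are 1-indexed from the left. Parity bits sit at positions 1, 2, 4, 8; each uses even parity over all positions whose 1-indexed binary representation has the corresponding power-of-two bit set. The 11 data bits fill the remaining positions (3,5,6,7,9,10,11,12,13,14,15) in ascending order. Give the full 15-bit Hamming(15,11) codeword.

Place data bits at non-power-of-two positions: b3=1, b5=0, b6=1, b7=0, b9=0, b10=0, b11=1, b12=1, b13=0, b14=0, b15=0.
p1 = XOR of data positions {3,5,7,9,11,13,15} = 1⊕0⊕0⊕0⊕1⊕0⊕0 = 0
p2 = XOR of data positions {3,6,7,10,11,14,15} = 1⊕1⊕0⊕0⊕1⊕0⊕0 = 1
p4 = XOR of data positions {5,6,7,12,13,14,15} = 0⊕1⊕0⊕1⊕0⊕0⊕0 = 0
p8 = XOR of data positions {9,10,11,12,13,14,15} = 0⊕0⊕1⊕1⊕0⊕0⊕0 = 0
Codeword b1..b15 = 011001000011000

011001000011000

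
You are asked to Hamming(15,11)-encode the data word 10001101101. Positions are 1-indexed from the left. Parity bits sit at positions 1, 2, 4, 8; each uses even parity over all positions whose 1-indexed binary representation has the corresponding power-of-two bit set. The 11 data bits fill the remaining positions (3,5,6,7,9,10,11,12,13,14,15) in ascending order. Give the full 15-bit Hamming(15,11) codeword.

Place data bits at non-power-of-two positions: b3=1, b5=0, b6=0, b7=0, b9=1, b10=1, b11=0, b12=1, b13=1, b14=0, b15=1.
p1 = XOR of data positions {3,5,7,9,11,13,15} = 1⊕0⊕0⊕1⊕0⊕1⊕1 = 0
p2 = XOR of data positions {3,6,7,10,11,14,15} = 1⊕0⊕0⊕1⊕0⊕0⊕1 = 1
p4 = XOR of data positions {5,6,7,12,13,14,15} = 0⊕0⊕0⊕1⊕1⊕0⊕1 = 1
p8 = XOR of data positions {9,10,11,12,13,14,15} = 1⊕1⊕0⊕1⊕1⊕0⊕1 = 1
Codeword b1..b15 = 011100011101101

011100011101101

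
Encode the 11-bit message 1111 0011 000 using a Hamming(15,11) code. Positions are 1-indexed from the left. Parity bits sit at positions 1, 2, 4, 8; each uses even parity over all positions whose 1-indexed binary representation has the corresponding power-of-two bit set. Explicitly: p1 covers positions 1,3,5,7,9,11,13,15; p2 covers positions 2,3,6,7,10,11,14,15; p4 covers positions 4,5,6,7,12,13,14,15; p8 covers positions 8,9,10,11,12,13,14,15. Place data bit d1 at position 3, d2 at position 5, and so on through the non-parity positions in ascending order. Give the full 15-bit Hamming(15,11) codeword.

001011100011000

Place data bits at non-power-of-two positions: b3=1, b5=1, b6=1, b7=1, b9=0, b10=0, b11=1, b12=1, b13=0, b14=0, b15=0.
p1 = XOR of data positions {3,5,7,9,11,13,15} = 1⊕1⊕1⊕0⊕1⊕0⊕0 = 0
p2 = XOR of data positions {3,6,7,10,11,14,15} = 1⊕1⊕1⊕0⊕1⊕0⊕0 = 0
p4 = XOR of data positions {5,6,7,12,13,14,15} = 1⊕1⊕1⊕1⊕0⊕0⊕0 = 0
p8 = XOR of data positions {9,10,11,12,13,14,15} = 0⊕0⊕1⊕1⊕0⊕0⊕0 = 0
Codeword b1..b15 = 001011100011000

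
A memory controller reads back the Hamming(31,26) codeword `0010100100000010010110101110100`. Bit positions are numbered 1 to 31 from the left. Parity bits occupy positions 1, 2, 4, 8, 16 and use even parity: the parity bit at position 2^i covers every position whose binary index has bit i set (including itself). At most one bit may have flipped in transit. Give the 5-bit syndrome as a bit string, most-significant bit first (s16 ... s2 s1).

00000

s1: b1⊕b3⊕b5⊕b7⊕b9⊕b11⊕b13⊕b15⊕b17⊕b19⊕b21⊕b23⊕b25⊕b27⊕b29⊕b31 = 0⊕1⊕1⊕0⊕0⊕0⊕0⊕1⊕0⊕0⊕1⊕1⊕1⊕1⊕1⊕0 = 0
s2: b2⊕b3⊕b6⊕b7⊕b10⊕b11⊕b14⊕b15⊕b18⊕b19⊕b22⊕b23⊕b26⊕b27⊕b30⊕b31 = 0⊕1⊕0⊕0⊕0⊕0⊕0⊕1⊕1⊕0⊕0⊕1⊕1⊕1⊕0⊕0 = 0
s4: b4⊕b5⊕b6⊕b7⊕b12⊕b13⊕b14⊕b15⊕b20⊕b21⊕b22⊕b23⊕b28⊕b29⊕b30⊕b31 = 0⊕1⊕0⊕0⊕0⊕0⊕0⊕1⊕1⊕1⊕0⊕1⊕0⊕1⊕0⊕0 = 0
s8: b8⊕b9⊕b10⊕b11⊕b12⊕b13⊕b14⊕b15⊕b24⊕b25⊕b26⊕b27⊕b28⊕b29⊕b30⊕b31 = 1⊕0⊕0⊕0⊕0⊕0⊕0⊕1⊕0⊕1⊕1⊕1⊕0⊕1⊕0⊕0 = 0
s16: b16⊕b17⊕b18⊕b19⊕b20⊕b21⊕b22⊕b23⊕b24⊕b25⊕b26⊕b27⊕b28⊕b29⊕b30⊕b31 = 0⊕0⊕1⊕0⊕1⊕1⊕0⊕1⊕0⊕1⊕1⊕1⊕0⊕1⊕0⊕0 = 0
Syndrome (s16...s1) = 00000 → position 0 (no error).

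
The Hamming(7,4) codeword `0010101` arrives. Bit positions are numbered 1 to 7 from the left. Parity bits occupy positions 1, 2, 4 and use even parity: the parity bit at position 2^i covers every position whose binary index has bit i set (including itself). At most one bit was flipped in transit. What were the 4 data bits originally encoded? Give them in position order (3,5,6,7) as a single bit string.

s1: b1⊕b3⊕b5⊕b7 = 0⊕1⊕1⊕1 = 1
s2: b2⊕b3⊕b6⊕b7 = 0⊕1⊕0⊕1 = 0
s4: b4⊕b5⊕b6⊕b7 = 0⊕1⊕0⊕1 = 0
Syndrome (s4...s1) = 001 → position 1.
Flip bit 1: corrected codeword = 1010101
Data bits at positions 3,5,6,7: 1101

1101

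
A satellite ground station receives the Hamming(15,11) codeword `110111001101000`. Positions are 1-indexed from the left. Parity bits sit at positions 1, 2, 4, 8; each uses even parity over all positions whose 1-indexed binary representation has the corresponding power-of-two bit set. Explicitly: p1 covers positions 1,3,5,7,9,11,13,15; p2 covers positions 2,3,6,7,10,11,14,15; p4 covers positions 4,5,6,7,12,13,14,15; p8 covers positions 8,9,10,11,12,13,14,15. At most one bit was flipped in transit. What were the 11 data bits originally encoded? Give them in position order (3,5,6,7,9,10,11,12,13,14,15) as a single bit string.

01101111000

s1: b1⊕b3⊕b5⊕b7⊕b9⊕b11⊕b13⊕b15 = 1⊕0⊕1⊕0⊕1⊕0⊕0⊕0 = 1
s2: b2⊕b3⊕b6⊕b7⊕b10⊕b11⊕b14⊕b15 = 1⊕0⊕1⊕0⊕1⊕0⊕0⊕0 = 1
s4: b4⊕b5⊕b6⊕b7⊕b12⊕b13⊕b14⊕b15 = 1⊕1⊕1⊕0⊕1⊕0⊕0⊕0 = 0
s8: b8⊕b9⊕b10⊕b11⊕b12⊕b13⊕b14⊕b15 = 0⊕1⊕1⊕0⊕1⊕0⊕0⊕0 = 1
Syndrome (s8...s1) = 1011 → position 11.
Flip bit 11: corrected codeword = 110111001111000
Data bits at positions 3,5,6,7,9,10,11,12,13,14,15: 01101111000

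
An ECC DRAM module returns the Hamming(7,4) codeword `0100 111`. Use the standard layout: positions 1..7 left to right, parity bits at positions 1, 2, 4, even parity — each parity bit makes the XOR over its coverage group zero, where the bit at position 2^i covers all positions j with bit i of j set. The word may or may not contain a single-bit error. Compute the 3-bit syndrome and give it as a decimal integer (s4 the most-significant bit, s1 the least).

6

s1: b1⊕b3⊕b5⊕b7 = 0⊕0⊕1⊕1 = 0
s2: b2⊕b3⊕b6⊕b7 = 1⊕0⊕1⊕1 = 1
s4: b4⊕b5⊕b6⊕b7 = 0⊕1⊕1⊕1 = 1
Syndrome (s4...s1) = 110 → position 6.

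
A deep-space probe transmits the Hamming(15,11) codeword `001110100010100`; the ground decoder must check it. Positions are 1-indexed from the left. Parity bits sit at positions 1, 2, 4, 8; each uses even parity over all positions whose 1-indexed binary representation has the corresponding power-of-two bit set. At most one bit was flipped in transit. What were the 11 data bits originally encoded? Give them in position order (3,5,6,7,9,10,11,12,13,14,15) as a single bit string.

01010010100

s1: b1⊕b3⊕b5⊕b7⊕b9⊕b11⊕b13⊕b15 = 0⊕1⊕1⊕1⊕0⊕1⊕1⊕0 = 1
s2: b2⊕b3⊕b6⊕b7⊕b10⊕b11⊕b14⊕b15 = 0⊕1⊕0⊕1⊕0⊕1⊕0⊕0 = 1
s4: b4⊕b5⊕b6⊕b7⊕b12⊕b13⊕b14⊕b15 = 1⊕1⊕0⊕1⊕0⊕1⊕0⊕0 = 0
s8: b8⊕b9⊕b10⊕b11⊕b12⊕b13⊕b14⊕b15 = 0⊕0⊕0⊕1⊕0⊕1⊕0⊕0 = 0
Syndrome (s8...s1) = 0011 → position 3.
Flip bit 3: corrected codeword = 000110100010100
Data bits at positions 3,5,6,7,9,10,11,12,13,14,15: 01010010100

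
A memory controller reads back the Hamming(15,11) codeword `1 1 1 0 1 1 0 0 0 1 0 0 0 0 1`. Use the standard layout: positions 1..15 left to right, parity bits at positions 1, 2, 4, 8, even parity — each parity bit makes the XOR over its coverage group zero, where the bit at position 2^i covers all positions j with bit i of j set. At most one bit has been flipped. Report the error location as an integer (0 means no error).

s1: b1⊕b3⊕b5⊕b7⊕b9⊕b11⊕b13⊕b15 = 1⊕1⊕1⊕0⊕0⊕0⊕0⊕1 = 0
s2: b2⊕b3⊕b6⊕b7⊕b10⊕b11⊕b14⊕b15 = 1⊕1⊕1⊕0⊕1⊕0⊕0⊕1 = 1
s4: b4⊕b5⊕b6⊕b7⊕b12⊕b13⊕b14⊕b15 = 0⊕1⊕1⊕0⊕0⊕0⊕0⊕1 = 1
s8: b8⊕b9⊕b10⊕b11⊕b12⊕b13⊕b14⊕b15 = 0⊕0⊕1⊕0⊕0⊕0⊕0⊕1 = 0
Syndrome (s8...s1) = 0110 → position 6.

6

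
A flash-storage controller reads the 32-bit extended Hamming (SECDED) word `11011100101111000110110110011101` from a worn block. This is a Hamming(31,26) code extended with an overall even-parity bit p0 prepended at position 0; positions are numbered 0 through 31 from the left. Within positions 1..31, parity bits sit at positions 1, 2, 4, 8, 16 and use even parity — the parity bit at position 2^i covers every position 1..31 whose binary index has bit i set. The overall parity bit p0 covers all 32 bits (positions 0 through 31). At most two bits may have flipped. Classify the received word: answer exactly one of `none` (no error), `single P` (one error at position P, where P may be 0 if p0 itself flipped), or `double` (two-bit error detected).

double

s1: b1⊕b3⊕b5⊕b7⊕b9⊕b11⊕b13⊕b15⊕b17⊕b19⊕b21⊕b23⊕b25⊕b27⊕b29⊕b31 = 1⊕1⊕1⊕0⊕0⊕1⊕1⊕0⊕1⊕0⊕1⊕1⊕0⊕1⊕1⊕1 = 1
s2: b2⊕b3⊕b6⊕b7⊕b10⊕b11⊕b14⊕b15⊕b18⊕b19⊕b22⊕b23⊕b26⊕b27⊕b30⊕b31 = 0⊕1⊕0⊕0⊕1⊕1⊕0⊕0⊕1⊕0⊕0⊕1⊕0⊕1⊕0⊕1 = 1
s4: b4⊕b5⊕b6⊕b7⊕b12⊕b13⊕b14⊕b15⊕b20⊕b21⊕b22⊕b23⊕b28⊕b29⊕b30⊕b31 = 1⊕1⊕0⊕0⊕1⊕1⊕0⊕0⊕1⊕1⊕0⊕1⊕1⊕1⊕0⊕1 = 0
s8: b8⊕b9⊕b10⊕b11⊕b12⊕b13⊕b14⊕b15⊕b24⊕b25⊕b26⊕b27⊕b28⊕b29⊕b30⊕b31 = 1⊕0⊕1⊕1⊕1⊕1⊕0⊕0⊕1⊕0⊕0⊕1⊕1⊕1⊕0⊕1 = 0
s16: b16⊕b17⊕b18⊕b19⊕b20⊕b21⊕b22⊕b23⊕b24⊕b25⊕b26⊕b27⊕b28⊕b29⊕b30⊕b31 = 0⊕1⊕1⊕0⊕1⊕1⊕0⊕1⊕1⊕0⊕0⊕1⊕1⊕1⊕0⊕1 = 0
Syndrome (s16...s1) = 00011 → position 3.
Overall parity (XOR of all 32 bits, including p0): 1⊕1⊕0⊕1⊕1⊕1⊕0⊕0⊕1⊕0⊕1⊕1⊕1⊕1⊕0⊕0⊕0⊕1⊕1⊕0⊕1⊕1⊕0⊕1⊕1⊕0⊕0⊕1⊕1⊕1⊕0⊕1 = 0
Overall=0, syndrome position=3 → double-bit error detected (uncorrectable).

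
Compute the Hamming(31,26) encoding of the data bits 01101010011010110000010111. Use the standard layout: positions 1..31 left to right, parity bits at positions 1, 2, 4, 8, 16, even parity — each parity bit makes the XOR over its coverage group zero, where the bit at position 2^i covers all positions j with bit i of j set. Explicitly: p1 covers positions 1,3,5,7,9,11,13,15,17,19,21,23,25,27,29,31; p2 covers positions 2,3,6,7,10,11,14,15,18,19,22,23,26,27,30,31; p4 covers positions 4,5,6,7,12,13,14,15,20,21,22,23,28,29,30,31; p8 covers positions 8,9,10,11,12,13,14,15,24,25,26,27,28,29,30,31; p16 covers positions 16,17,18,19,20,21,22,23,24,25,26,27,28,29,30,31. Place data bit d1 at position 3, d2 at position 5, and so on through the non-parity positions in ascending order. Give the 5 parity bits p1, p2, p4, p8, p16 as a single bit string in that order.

Place data bits at non-power-of-two positions: b3=0, b5=1, b6=1, b7=0, b9=1, b10=0, b11=1, b12=0, b13=0, b14=1, b15=1, b17=0, b18=1, b19=0, b20=1, b21=1, b22=0, b23=0, b24=0, b25=0, b26=0, b27=1, b28=0, b29=1, b30=1, b31=1.
p1 = XOR of data positions {3,5,7,9,11,13,15,17,19,21,23,25,27,29,31} = 0⊕1⊕0⊕1⊕1⊕0⊕1⊕0⊕0⊕1⊕0⊕0⊕1⊕1⊕1 = 0
p2 = XOR of data positions {3,6,7,10,11,14,15,18,19,22,23,26,27,30,31} = 0⊕1⊕0⊕0⊕1⊕1⊕1⊕1⊕0⊕0⊕0⊕0⊕1⊕1⊕1 = 0
p4 = XOR of data positions {5,6,7,12,13,14,15,20,21,22,23,28,29,30,31} = 1⊕1⊕0⊕0⊕0⊕1⊕1⊕1⊕1⊕0⊕0⊕0⊕1⊕1⊕1 = 1
p8 = XOR of data positions {9,10,11,12,13,14,15,24,25,26,27,28,29,30,31} = 1⊕0⊕1⊕0⊕0⊕1⊕1⊕0⊕0⊕0⊕1⊕0⊕1⊕1⊕1 = 0
p16 = XOR of data positions {17,18,19,20,21,22,23,24,25,26,27,28,29,30,31} = 0⊕1⊕0⊕1⊕1⊕0⊕0⊕0⊕0⊕0⊕1⊕0⊕1⊕1⊕1 = 1
Parity bits p1,p2,p4,p8,p16 = 00101

00101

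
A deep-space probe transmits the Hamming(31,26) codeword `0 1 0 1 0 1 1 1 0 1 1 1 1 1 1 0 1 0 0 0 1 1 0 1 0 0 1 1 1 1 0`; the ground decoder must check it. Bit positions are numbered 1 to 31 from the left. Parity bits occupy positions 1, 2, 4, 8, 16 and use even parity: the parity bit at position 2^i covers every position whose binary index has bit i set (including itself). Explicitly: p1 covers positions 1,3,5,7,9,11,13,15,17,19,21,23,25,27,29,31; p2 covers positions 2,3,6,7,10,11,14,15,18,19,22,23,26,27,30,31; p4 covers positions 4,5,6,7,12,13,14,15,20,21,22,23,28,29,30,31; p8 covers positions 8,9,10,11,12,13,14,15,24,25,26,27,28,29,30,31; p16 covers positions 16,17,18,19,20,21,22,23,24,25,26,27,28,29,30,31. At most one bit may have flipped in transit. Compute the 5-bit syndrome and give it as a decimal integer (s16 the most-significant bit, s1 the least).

0

s1: b1⊕b3⊕b5⊕b7⊕b9⊕b11⊕b13⊕b15⊕b17⊕b19⊕b21⊕b23⊕b25⊕b27⊕b29⊕b31 = 0⊕0⊕0⊕1⊕0⊕1⊕1⊕1⊕1⊕0⊕1⊕0⊕0⊕1⊕1⊕0 = 0
s2: b2⊕b3⊕b6⊕b7⊕b10⊕b11⊕b14⊕b15⊕b18⊕b19⊕b22⊕b23⊕b26⊕b27⊕b30⊕b31 = 1⊕0⊕1⊕1⊕1⊕1⊕1⊕1⊕0⊕0⊕1⊕0⊕0⊕1⊕1⊕0 = 0
s4: b4⊕b5⊕b6⊕b7⊕b12⊕b13⊕b14⊕b15⊕b20⊕b21⊕b22⊕b23⊕b28⊕b29⊕b30⊕b31 = 1⊕0⊕1⊕1⊕1⊕1⊕1⊕1⊕0⊕1⊕1⊕0⊕1⊕1⊕1⊕0 = 0
s8: b8⊕b9⊕b10⊕b11⊕b12⊕b13⊕b14⊕b15⊕b24⊕b25⊕b26⊕b27⊕b28⊕b29⊕b30⊕b31 = 1⊕0⊕1⊕1⊕1⊕1⊕1⊕1⊕1⊕0⊕0⊕1⊕1⊕1⊕1⊕0 = 0
s16: b16⊕b17⊕b18⊕b19⊕b20⊕b21⊕b22⊕b23⊕b24⊕b25⊕b26⊕b27⊕b28⊕b29⊕b30⊕b31 = 0⊕1⊕0⊕0⊕0⊕1⊕1⊕0⊕1⊕0⊕0⊕1⊕1⊕1⊕1⊕0 = 0
Syndrome (s16...s1) = 00000 → position 0 (no error).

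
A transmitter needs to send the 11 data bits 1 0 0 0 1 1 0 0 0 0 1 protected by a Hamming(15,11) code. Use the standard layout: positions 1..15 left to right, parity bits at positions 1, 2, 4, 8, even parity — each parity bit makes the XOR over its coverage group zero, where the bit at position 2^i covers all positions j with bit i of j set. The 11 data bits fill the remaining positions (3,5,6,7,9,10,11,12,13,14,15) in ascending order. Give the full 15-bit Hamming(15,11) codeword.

Place data bits at non-power-of-two positions: b3=1, b5=0, b6=0, b7=0, b9=1, b10=1, b11=0, b12=0, b13=0, b14=0, b15=1.
p1 = XOR of data positions {3,5,7,9,11,13,15} = 1⊕0⊕0⊕1⊕0⊕0⊕1 = 1
p2 = XOR of data positions {3,6,7,10,11,14,15} = 1⊕0⊕0⊕1⊕0⊕0⊕1 = 1
p4 = XOR of data positions {5,6,7,12,13,14,15} = 0⊕0⊕0⊕0⊕0⊕0⊕1 = 1
p8 = XOR of data positions {9,10,11,12,13,14,15} = 1⊕1⊕0⊕0⊕0⊕0⊕1 = 1
Codeword b1..b15 = 111100011100001

111100011100001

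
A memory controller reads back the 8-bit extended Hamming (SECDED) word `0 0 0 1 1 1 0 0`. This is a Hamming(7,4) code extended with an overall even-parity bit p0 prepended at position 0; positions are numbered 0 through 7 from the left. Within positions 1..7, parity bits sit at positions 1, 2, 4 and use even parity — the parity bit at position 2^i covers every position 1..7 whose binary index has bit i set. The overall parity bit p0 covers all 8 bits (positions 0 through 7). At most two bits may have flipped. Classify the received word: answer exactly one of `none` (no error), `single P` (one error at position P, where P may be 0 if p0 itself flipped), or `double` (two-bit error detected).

s1: b1⊕b3⊕b5⊕b7 = 0⊕1⊕1⊕0 = 0
s2: b2⊕b3⊕b6⊕b7 = 0⊕1⊕0⊕0 = 1
s4: b4⊕b5⊕b6⊕b7 = 1⊕1⊕0⊕0 = 0
Syndrome (s4...s1) = 010 → position 2.
Overall parity (XOR of all 8 bits, including p0): 0⊕0⊕0⊕1⊕1⊕1⊕0⊕0 = 1
Overall=1, syndrome position=2 → single-bit error at position 2.

single 2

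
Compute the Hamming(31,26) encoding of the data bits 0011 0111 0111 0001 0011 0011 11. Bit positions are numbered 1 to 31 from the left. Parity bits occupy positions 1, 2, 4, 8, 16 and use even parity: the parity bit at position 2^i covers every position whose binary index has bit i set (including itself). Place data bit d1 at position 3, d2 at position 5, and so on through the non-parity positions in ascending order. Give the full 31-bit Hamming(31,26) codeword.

Place data bits at non-power-of-two positions: b3=0, b5=0, b6=1, b7=1, b9=0, b10=1, b11=1, b12=1, b13=0, b14=1, b15=1, b17=1, b18=0, b19=0, b20=0, b21=1, b22=0, b23=0, b24=1, b25=1, b26=0, b27=0, b28=1, b29=1, b30=1, b31=1.
p1 = XOR of data positions {3,5,7,9,11,13,15,17,19,21,23,25,27,29,31} = 0⊕0⊕1⊕0⊕1⊕0⊕1⊕1⊕0⊕1⊕0⊕1⊕0⊕1⊕1 = 0
p2 = XOR of data positions {3,6,7,10,11,14,15,18,19,22,23,26,27,30,31} = 0⊕1⊕1⊕1⊕1⊕1⊕1⊕0⊕0⊕0⊕0⊕0⊕0⊕1⊕1 = 0
p4 = XOR of data positions {5,6,7,12,13,14,15,20,21,22,23,28,29,30,31} = 0⊕1⊕1⊕1⊕0⊕1⊕1⊕0⊕1⊕0⊕0⊕1⊕1⊕1⊕1 = 0
p8 = XOR of data positions {9,10,11,12,13,14,15,24,25,26,27,28,29,30,31} = 0⊕1⊕1⊕1⊕0⊕1⊕1⊕1⊕1⊕0⊕0⊕1⊕1⊕1⊕1 = 1
p16 = XOR of data positions {17,18,19,20,21,22,23,24,25,26,27,28,29,30,31} = 1⊕0⊕0⊕0⊕1⊕0⊕0⊕1⊕1⊕0⊕0⊕1⊕1⊕1⊕1 = 0
Codeword b1..b31 = 0000011101110110100010011001111

0000011101110110100010011001111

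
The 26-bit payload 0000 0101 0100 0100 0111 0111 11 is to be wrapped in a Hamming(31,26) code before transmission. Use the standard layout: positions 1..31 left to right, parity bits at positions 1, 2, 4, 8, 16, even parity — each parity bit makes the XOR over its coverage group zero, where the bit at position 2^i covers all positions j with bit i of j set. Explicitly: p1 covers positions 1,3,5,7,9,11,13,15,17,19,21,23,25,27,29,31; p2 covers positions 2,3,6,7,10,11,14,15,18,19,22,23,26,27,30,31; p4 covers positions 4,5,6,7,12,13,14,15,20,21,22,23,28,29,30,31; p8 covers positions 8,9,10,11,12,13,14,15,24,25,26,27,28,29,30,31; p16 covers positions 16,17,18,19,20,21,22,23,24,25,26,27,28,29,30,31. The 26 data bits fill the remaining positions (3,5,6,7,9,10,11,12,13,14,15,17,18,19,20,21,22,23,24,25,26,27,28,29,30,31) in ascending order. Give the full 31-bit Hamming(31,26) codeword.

0101000001010101001000111011111

Place data bits at non-power-of-two positions: b3=0, b5=0, b6=0, b7=0, b9=0, b10=1, b11=0, b12=1, b13=0, b14=1, b15=0, b17=0, b18=0, b19=1, b20=0, b21=0, b22=0, b23=1, b24=1, b25=1, b26=0, b27=1, b28=1, b29=1, b30=1, b31=1.
p1 = XOR of data positions {3,5,7,9,11,13,15,17,19,21,23,25,27,29,31} = 0⊕0⊕0⊕0⊕0⊕0⊕0⊕0⊕1⊕0⊕1⊕1⊕1⊕1⊕1 = 0
p2 = XOR of data positions {3,6,7,10,11,14,15,18,19,22,23,26,27,30,31} = 0⊕0⊕0⊕1⊕0⊕1⊕0⊕0⊕1⊕0⊕1⊕0⊕1⊕1⊕1 = 1
p4 = XOR of data positions {5,6,7,12,13,14,15,20,21,22,23,28,29,30,31} = 0⊕0⊕0⊕1⊕0⊕1⊕0⊕0⊕0⊕0⊕1⊕1⊕1⊕1⊕1 = 1
p8 = XOR of data positions {9,10,11,12,13,14,15,24,25,26,27,28,29,30,31} = 0⊕1⊕0⊕1⊕0⊕1⊕0⊕1⊕1⊕0⊕1⊕1⊕1⊕1⊕1 = 0
p16 = XOR of data positions {17,18,19,20,21,22,23,24,25,26,27,28,29,30,31} = 0⊕0⊕1⊕0⊕0⊕0⊕1⊕1⊕1⊕0⊕1⊕1⊕1⊕1⊕1 = 1
Codeword b1..b31 = 0101000001010101001000111011111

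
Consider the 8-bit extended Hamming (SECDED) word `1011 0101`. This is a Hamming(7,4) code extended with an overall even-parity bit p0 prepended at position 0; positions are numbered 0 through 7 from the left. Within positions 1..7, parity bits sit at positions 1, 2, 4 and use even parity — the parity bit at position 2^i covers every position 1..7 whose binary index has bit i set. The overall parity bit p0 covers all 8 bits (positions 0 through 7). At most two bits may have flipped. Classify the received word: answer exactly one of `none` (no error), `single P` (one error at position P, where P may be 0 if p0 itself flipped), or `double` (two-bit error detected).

single 3

s1: b1⊕b3⊕b5⊕b7 = 0⊕1⊕1⊕1 = 1
s2: b2⊕b3⊕b6⊕b7 = 1⊕1⊕0⊕1 = 1
s4: b4⊕b5⊕b6⊕b7 = 0⊕1⊕0⊕1 = 0
Syndrome (s4...s1) = 011 → position 3.
Overall parity (XOR of all 8 bits, including p0): 1⊕0⊕1⊕1⊕0⊕1⊕0⊕1 = 1
Overall=1, syndrome position=3 → single-bit error at position 3.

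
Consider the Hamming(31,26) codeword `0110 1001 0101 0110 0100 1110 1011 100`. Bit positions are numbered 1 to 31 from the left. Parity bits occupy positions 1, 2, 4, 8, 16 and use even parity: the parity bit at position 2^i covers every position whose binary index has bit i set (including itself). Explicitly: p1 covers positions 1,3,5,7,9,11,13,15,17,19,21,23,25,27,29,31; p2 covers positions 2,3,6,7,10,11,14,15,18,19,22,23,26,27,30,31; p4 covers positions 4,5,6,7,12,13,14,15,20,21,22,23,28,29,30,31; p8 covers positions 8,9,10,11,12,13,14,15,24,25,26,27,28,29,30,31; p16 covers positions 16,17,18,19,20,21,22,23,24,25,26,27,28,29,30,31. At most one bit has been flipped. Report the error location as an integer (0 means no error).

14

s1: b1⊕b3⊕b5⊕b7⊕b9⊕b11⊕b13⊕b15⊕b17⊕b19⊕b21⊕b23⊕b25⊕b27⊕b29⊕b31 = 0⊕1⊕1⊕0⊕0⊕0⊕0⊕1⊕0⊕0⊕1⊕1⊕1⊕1⊕1⊕0 = 0
s2: b2⊕b3⊕b6⊕b7⊕b10⊕b11⊕b14⊕b15⊕b18⊕b19⊕b22⊕b23⊕b26⊕b27⊕b30⊕b31 = 1⊕1⊕0⊕0⊕1⊕0⊕1⊕1⊕1⊕0⊕1⊕1⊕0⊕1⊕0⊕0 = 1
s4: b4⊕b5⊕b6⊕b7⊕b12⊕b13⊕b14⊕b15⊕b20⊕b21⊕b22⊕b23⊕b28⊕b29⊕b30⊕b31 = 0⊕1⊕0⊕0⊕1⊕0⊕1⊕1⊕0⊕1⊕1⊕1⊕1⊕1⊕0⊕0 = 1
s8: b8⊕b9⊕b10⊕b11⊕b12⊕b13⊕b14⊕b15⊕b24⊕b25⊕b26⊕b27⊕b28⊕b29⊕b30⊕b31 = 1⊕0⊕1⊕0⊕1⊕0⊕1⊕1⊕0⊕1⊕0⊕1⊕1⊕1⊕0⊕0 = 1
s16: b16⊕b17⊕b18⊕b19⊕b20⊕b21⊕b22⊕b23⊕b24⊕b25⊕b26⊕b27⊕b28⊕b29⊕b30⊕b31 = 0⊕0⊕1⊕0⊕0⊕1⊕1⊕1⊕0⊕1⊕0⊕1⊕1⊕1⊕0⊕0 = 0
Syndrome (s16...s1) = 01110 → position 14.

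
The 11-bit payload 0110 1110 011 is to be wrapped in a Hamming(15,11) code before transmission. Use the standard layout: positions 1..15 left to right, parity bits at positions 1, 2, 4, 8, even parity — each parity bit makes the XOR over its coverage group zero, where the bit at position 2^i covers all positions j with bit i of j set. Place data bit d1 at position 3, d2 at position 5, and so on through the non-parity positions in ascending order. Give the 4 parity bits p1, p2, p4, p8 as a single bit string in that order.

Place data bits at non-power-of-two positions: b3=0, b5=1, b6=1, b7=0, b9=1, b10=1, b11=1, b12=0, b13=0, b14=1, b15=1.
p1 = XOR of data positions {3,5,7,9,11,13,15} = 0⊕1⊕0⊕1⊕1⊕0⊕1 = 0
p2 = XOR of data positions {3,6,7,10,11,14,15} = 0⊕1⊕0⊕1⊕1⊕1⊕1 = 1
p4 = XOR of data positions {5,6,7,12,13,14,15} = 1⊕1⊕0⊕0⊕0⊕1⊕1 = 0
p8 = XOR of data positions {9,10,11,12,13,14,15} = 1⊕1⊕1⊕0⊕0⊕1⊕1 = 1
Parity bits p1,p2,p4,p8 = 0101

0101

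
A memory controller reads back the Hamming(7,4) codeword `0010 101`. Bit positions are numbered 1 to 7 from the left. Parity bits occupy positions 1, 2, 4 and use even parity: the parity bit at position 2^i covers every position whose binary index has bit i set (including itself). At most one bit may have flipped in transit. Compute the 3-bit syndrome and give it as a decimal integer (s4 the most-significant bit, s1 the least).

1

s1: b1⊕b3⊕b5⊕b7 = 0⊕1⊕1⊕1 = 1
s2: b2⊕b3⊕b6⊕b7 = 0⊕1⊕0⊕1 = 0
s4: b4⊕b5⊕b6⊕b7 = 0⊕1⊕0⊕1 = 0
Syndrome (s4...s1) = 001 → position 1.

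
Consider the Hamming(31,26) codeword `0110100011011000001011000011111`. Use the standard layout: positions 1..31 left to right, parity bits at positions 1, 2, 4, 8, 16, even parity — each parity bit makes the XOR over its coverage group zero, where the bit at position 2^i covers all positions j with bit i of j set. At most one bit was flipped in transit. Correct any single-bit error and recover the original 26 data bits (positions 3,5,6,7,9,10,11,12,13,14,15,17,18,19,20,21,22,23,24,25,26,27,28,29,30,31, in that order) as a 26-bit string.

11001101000001011000011111

s1: b1⊕b3⊕b5⊕b7⊕b9⊕b11⊕b13⊕b15⊕b17⊕b19⊕b21⊕b23⊕b25⊕b27⊕b29⊕b31 = 0⊕1⊕1⊕0⊕1⊕0⊕1⊕0⊕0⊕1⊕1⊕0⊕0⊕1⊕1⊕1 = 1
s2: b2⊕b3⊕b6⊕b7⊕b10⊕b11⊕b14⊕b15⊕b18⊕b19⊕b22⊕b23⊕b26⊕b27⊕b30⊕b31 = 1⊕1⊕0⊕0⊕1⊕0⊕0⊕0⊕0⊕1⊕1⊕0⊕0⊕1⊕1⊕1 = 0
s4: b4⊕b5⊕b6⊕b7⊕b12⊕b13⊕b14⊕b15⊕b20⊕b21⊕b22⊕b23⊕b28⊕b29⊕b30⊕b31 = 0⊕1⊕0⊕0⊕1⊕1⊕0⊕0⊕0⊕1⊕1⊕0⊕1⊕1⊕1⊕1 = 1
s8: b8⊕b9⊕b10⊕b11⊕b12⊕b13⊕b14⊕b15⊕b24⊕b25⊕b26⊕b27⊕b28⊕b29⊕b30⊕b31 = 0⊕1⊕1⊕0⊕1⊕1⊕0⊕0⊕0⊕0⊕0⊕1⊕1⊕1⊕1⊕1 = 1
s16: b16⊕b17⊕b18⊕b19⊕b20⊕b21⊕b22⊕b23⊕b24⊕b25⊕b26⊕b27⊕b28⊕b29⊕b30⊕b31 = 0⊕0⊕0⊕1⊕0⊕1⊕1⊕0⊕0⊕0⊕0⊕1⊕1⊕1⊕1⊕1 = 0
Syndrome (s16...s1) = 01101 → position 13.
Flip bit 13: corrected codeword = 0110100011010000001011000011111
Data bits at positions 3,5,6,7,9,10,11,12,13,14,15,17,18,19,20,21,22,23,24,25,26,27,28,29,30,31: 11001101000001011000011111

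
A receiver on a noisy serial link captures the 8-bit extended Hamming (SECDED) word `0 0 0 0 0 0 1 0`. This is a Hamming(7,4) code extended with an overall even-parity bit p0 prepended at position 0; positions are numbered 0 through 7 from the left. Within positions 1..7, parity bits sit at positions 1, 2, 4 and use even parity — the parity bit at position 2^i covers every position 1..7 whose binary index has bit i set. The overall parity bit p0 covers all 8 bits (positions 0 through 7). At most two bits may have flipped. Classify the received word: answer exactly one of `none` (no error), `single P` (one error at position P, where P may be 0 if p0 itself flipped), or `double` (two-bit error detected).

s1: b1⊕b3⊕b5⊕b7 = 0⊕0⊕0⊕0 = 0
s2: b2⊕b3⊕b6⊕b7 = 0⊕0⊕1⊕0 = 1
s4: b4⊕b5⊕b6⊕b7 = 0⊕0⊕1⊕0 = 1
Syndrome (s4...s1) = 110 → position 6.
Overall parity (XOR of all 8 bits, including p0): 0⊕0⊕0⊕0⊕0⊕0⊕1⊕0 = 1
Overall=1, syndrome position=6 → single-bit error at position 6.

single 6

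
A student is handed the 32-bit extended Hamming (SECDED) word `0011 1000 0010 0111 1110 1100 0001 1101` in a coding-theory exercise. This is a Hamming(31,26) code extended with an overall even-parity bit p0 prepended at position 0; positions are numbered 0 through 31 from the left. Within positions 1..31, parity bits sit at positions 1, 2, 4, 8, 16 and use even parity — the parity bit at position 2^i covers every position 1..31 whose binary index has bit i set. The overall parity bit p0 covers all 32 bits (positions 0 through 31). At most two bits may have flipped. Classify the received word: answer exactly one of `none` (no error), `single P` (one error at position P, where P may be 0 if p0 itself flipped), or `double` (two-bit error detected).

double

s1: b1⊕b3⊕b5⊕b7⊕b9⊕b11⊕b13⊕b15⊕b17⊕b19⊕b21⊕b23⊕b25⊕b27⊕b29⊕b31 = 0⊕1⊕0⊕0⊕0⊕0⊕1⊕1⊕1⊕0⊕1⊕0⊕0⊕1⊕1⊕1 = 0
s2: b2⊕b3⊕b6⊕b7⊕b10⊕b11⊕b14⊕b15⊕b18⊕b19⊕b22⊕b23⊕b26⊕b27⊕b30⊕b31 = 1⊕1⊕0⊕0⊕1⊕0⊕1⊕1⊕1⊕0⊕0⊕0⊕0⊕1⊕0⊕1 = 0
s4: b4⊕b5⊕b6⊕b7⊕b12⊕b13⊕b14⊕b15⊕b20⊕b21⊕b22⊕b23⊕b28⊕b29⊕b30⊕b31 = 1⊕0⊕0⊕0⊕0⊕1⊕1⊕1⊕1⊕1⊕0⊕0⊕1⊕1⊕0⊕1 = 1
s8: b8⊕b9⊕b10⊕b11⊕b12⊕b13⊕b14⊕b15⊕b24⊕b25⊕b26⊕b27⊕b28⊕b29⊕b30⊕b31 = 0⊕0⊕1⊕0⊕0⊕1⊕1⊕1⊕0⊕0⊕0⊕1⊕1⊕1⊕0⊕1 = 0
s16: b16⊕b17⊕b18⊕b19⊕b20⊕b21⊕b22⊕b23⊕b24⊕b25⊕b26⊕b27⊕b28⊕b29⊕b30⊕b31 = 1⊕1⊕1⊕0⊕1⊕1⊕0⊕0⊕0⊕0⊕0⊕1⊕1⊕1⊕0⊕1 = 1
Syndrome (s16...s1) = 10100 → position 20.
Overall parity (XOR of all 32 bits, including p0): 0⊕0⊕1⊕1⊕1⊕0⊕0⊕0⊕0⊕0⊕1⊕0⊕0⊕1⊕1⊕1⊕1⊕1⊕1⊕0⊕1⊕1⊕0⊕0⊕0⊕0⊕0⊕1⊕1⊕1⊕0⊕1 = 0
Overall=0, syndrome position=20 → double-bit error detected (uncorrectable).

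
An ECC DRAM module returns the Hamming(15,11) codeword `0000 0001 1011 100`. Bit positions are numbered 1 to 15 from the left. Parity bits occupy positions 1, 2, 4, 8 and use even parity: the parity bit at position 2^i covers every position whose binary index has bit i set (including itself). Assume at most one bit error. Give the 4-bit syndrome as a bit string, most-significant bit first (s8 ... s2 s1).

1011

s1: b1⊕b3⊕b5⊕b7⊕b9⊕b11⊕b13⊕b15 = 0⊕0⊕0⊕0⊕1⊕1⊕1⊕0 = 1
s2: b2⊕b3⊕b6⊕b7⊕b10⊕b11⊕b14⊕b15 = 0⊕0⊕0⊕0⊕0⊕1⊕0⊕0 = 1
s4: b4⊕b5⊕b6⊕b7⊕b12⊕b13⊕b14⊕b15 = 0⊕0⊕0⊕0⊕1⊕1⊕0⊕0 = 0
s8: b8⊕b9⊕b10⊕b11⊕b12⊕b13⊕b14⊕b15 = 1⊕1⊕0⊕1⊕1⊕1⊕0⊕0 = 1
Syndrome (s8...s1) = 1011 → position 11.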